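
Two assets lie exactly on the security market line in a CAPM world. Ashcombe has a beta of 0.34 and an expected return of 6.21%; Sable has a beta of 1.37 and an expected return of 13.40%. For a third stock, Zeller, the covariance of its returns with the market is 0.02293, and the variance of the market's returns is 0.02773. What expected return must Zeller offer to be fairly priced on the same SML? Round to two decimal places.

9.61%

MRP = (13.40% − 6.21%) / (1.37 − 0.34) = 6.9806%
R_f = 6.21% − 0.34 × 6.9806% = 3.8366%
β_Zeller = Cov / Var(R_m) = 0.02293 / 0.02773 = 0.8269
E(R_Zeller) = R_f + β × MRP = 3.8366% + 0.8269 × 6.9806% = 9.61%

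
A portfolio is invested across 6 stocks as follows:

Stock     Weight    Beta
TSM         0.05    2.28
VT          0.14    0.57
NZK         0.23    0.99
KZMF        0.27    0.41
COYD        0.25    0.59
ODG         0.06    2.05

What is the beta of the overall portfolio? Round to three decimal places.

0.803

β_P = Σ w_i β_i = 0.05×2.28 + 0.14×0.57 + 0.23×0.99 + 0.27×0.41 + 0.25×0.59 + 0.06×2.05 = 0.8027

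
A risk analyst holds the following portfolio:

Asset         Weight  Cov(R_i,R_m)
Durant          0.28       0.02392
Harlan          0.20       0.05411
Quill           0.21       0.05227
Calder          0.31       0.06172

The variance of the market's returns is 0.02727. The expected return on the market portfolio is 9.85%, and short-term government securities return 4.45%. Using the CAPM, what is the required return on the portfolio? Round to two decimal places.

13.88%

β_Durant = 0.02392 / 0.02727 = 0.8772
β_Harlan = 0.05411 / 0.02727 = 1.9842
β_Quill = 0.05227 / 0.02727 = 1.9168
β_Calder = 0.06172 / 0.02727 = 2.2633
β_P = Σ w_i β_i = 0.28×0.8772 + 0.20×1.9842 + 0.21×1.9168 + 0.31×2.2633 = 1.7466
MRP = 9.85% − 4.45% = 5.40%
E(R_P) = R_f + β_P × MRP = 4.45% + 1.7466 × 5.40% = 13.88%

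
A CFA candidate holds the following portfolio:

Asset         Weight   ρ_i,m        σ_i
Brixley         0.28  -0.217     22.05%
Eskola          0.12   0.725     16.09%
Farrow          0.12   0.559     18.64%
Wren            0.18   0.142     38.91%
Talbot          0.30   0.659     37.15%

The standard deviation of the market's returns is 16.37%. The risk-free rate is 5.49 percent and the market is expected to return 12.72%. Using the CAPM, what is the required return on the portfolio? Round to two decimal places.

9.75%

β_Brixley = -0.217 × 22.05% / 16.37% = -0.2923
β_Eskola = 0.725 × 16.09% / 16.37% = 0.7126
β_Farrow = 0.559 × 18.64% / 16.37% = 0.6365
β_Wren = 0.142 × 38.91% / 16.37% = 0.3375
β_Talbot = 0.659 × 37.15% / 16.37% = 1.4955
β_P = Σ w_i β_i = 0.28×-0.2923 + 0.12×0.7126 + 0.12×0.6365 + 0.18×0.3375 + 0.30×1.4955 = 0.5894
MRP = 12.72% − 5.49% = 7.23%
E(R_P) = R_f + β_P × MRP = 5.49% + 0.5894 × 7.23% = 9.75%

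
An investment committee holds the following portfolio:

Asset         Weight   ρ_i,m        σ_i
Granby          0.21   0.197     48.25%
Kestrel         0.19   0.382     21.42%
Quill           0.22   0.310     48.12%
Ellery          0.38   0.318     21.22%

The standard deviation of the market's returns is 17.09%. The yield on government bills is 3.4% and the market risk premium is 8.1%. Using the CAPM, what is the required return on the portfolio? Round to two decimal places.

β_Granby = 0.197 × 48.25% / 17.09% = 0.5562
β_Kestrel = 0.382 × 21.42% / 17.09% = 0.4788
β_Quill = 0.310 × 48.12% / 17.09% = 0.8729
β_Ellery = 0.318 × 21.22% / 17.09% = 0.3948
β_P = Σ w_i β_i = 0.21×0.5562 + 0.19×0.4788 + 0.22×0.8729 + 0.38×0.3948 = 0.5498
E(R_P) = R_f + β_P × MRP = 3.4% + 0.5498 × 8.1% = 7.85%

7.85%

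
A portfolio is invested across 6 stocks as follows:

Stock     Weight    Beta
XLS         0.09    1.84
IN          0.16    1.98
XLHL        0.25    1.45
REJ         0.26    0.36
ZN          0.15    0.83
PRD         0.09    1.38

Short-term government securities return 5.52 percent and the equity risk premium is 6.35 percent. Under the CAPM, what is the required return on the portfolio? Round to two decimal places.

β_P = Σ w_i β_i = 0.09×1.84 + 0.16×1.98 + 0.25×1.45 + 0.26×0.36 + 0.15×0.83 + 0.09×1.38 = 1.1872
E(R_P) = R_f + β_P × MRP = 5.52% + 1.1872 × 6.35% = 13.06%

13.06%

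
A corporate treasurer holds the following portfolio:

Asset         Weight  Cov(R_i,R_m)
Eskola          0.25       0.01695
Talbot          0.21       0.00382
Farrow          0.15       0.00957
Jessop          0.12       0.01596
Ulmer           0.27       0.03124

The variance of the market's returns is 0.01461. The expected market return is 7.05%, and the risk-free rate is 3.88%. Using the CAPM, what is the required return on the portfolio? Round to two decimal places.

β_Eskola = 0.01695 / 0.01461 = 1.1602
β_Talbot = 0.00382 / 0.01461 = 0.2615
β_Farrow = 0.00957 / 0.01461 = 0.6550
β_Jessop = 0.01596 / 0.01461 = 1.0924
β_Ulmer = 0.03124 / 0.01461 = 2.1383
β_P = Σ w_i β_i = 0.25×1.1602 + 0.21×0.2615 + 0.15×0.6550 + 0.12×1.0924 + 0.27×2.1383 = 1.1516
MRP = 7.05% − 3.88% = 3.17%
E(R_P) = R_f + β_P × MRP = 3.88% + 1.1516 × 3.17% = 7.53%

7.53%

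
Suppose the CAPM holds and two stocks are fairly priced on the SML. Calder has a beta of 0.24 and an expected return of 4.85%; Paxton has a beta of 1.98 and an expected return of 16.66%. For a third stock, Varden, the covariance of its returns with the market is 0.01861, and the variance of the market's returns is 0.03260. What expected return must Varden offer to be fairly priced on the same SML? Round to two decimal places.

MRP = (16.66% − 4.85%) / (1.98 − 0.24) = 6.7874%
R_f = 4.85% − 0.24 × 6.7874% = 3.2210%
β_Varden = Cov / Var(R_m) = 0.01861 / 0.03260 = 0.5709
E(R_Varden) = R_f + β × MRP = 3.2210% + 0.5709 × 6.7874% = 7.10%

7.10%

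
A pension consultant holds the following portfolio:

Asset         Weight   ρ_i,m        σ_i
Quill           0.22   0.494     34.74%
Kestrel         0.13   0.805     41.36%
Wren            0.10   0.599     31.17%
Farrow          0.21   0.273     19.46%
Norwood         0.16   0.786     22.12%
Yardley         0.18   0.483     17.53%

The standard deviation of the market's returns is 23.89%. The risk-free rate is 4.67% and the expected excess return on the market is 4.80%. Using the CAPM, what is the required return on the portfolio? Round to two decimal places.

7.76%

β_Quill = 0.494 × 34.74% / 23.89% = 0.7184
β_Kestrel = 0.805 × 41.36% / 23.89% = 1.3937
β_Wren = 0.599 × 31.17% / 23.89% = 0.7815
β_Farrow = 0.273 × 19.46% / 23.89% = 0.2224
β_Norwood = 0.786 × 22.12% / 23.89% = 0.7278
β_Yardley = 0.483 × 17.53% / 23.89% = 0.3544
β_P = Σ w_i β_i = 0.22×0.7184 + 0.13×1.3937 + 0.10×0.7815 + 0.21×0.2224 + 0.16×0.7278 + 0.18×0.3544 = 0.6443
E(R_P) = R_f + β_P × MRP = 4.67% + 0.6443 × 4.80% = 7.76%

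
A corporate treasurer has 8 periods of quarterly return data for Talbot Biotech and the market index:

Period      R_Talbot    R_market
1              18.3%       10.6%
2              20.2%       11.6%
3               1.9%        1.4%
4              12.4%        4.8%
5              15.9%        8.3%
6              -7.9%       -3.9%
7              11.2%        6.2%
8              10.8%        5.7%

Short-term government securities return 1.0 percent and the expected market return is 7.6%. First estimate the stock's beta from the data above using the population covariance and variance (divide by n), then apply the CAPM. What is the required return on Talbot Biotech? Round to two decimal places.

Mean R_i = (18.3 + 20.2 + 1.9 + 12.4 + 15.9 − 7.9 + 11.2 + 10.8) / 8 = 10.3500%
Mean R_m = (10.6 + 11.6 + 1.4 + 4.8 + 8.3 − 3.9 + 6.2 + 5.7) / 8 = 5.5875%
Σ(R_i − R̄_i)(R_m − R̄_m) = 321.6150  ⇒  Cov = 321.6150 / 8 = 40.2019
Σ(R_m − R̄_m)² = 177.1888  ⇒  Var(R_m) = 177.1888 / 8 = 22.1486
β = Cov / Var(R_m) = 40.2019 / 22.1486 = 1.8151
MRP = 7.6% − 1.0% = 6.60%
E(R) = R_f + β × MRP = 1.0% + 1.8151 × 6.6% = 12.98%

12.98%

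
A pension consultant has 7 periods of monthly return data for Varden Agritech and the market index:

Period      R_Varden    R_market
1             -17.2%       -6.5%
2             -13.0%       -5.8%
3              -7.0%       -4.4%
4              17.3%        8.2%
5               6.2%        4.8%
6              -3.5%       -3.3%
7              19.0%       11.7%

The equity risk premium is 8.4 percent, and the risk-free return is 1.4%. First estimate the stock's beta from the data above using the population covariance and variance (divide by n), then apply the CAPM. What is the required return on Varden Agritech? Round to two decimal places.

17.23%

Mean R_i = (-17.2 − 13.0 − 7.0 + 17.3 + 6.2 − 3.5 + 19.0) / 7 = 0.2571%
Mean R_m = (-6.5 − 5.8 − 4.4 + 8.2 + 4.8 − 3.3 + 11.7) / 7 = 0.6714%
Σ(R_i − R̄_i)(R_m − R̄_m) = 622.2614  ⇒  Cov = 622.2614 / 7 = 88.8945
Σ(R_m − R̄_m)² = 330.1543  ⇒  Var(R_m) = 330.1543 / 7 = 47.1649
β = Cov / Var(R_m) = 88.8945 / 47.1649 = 1.8848
E(R) = R_f + β × MRP = 1.4% + 1.8848 × 8.4% = 17.23%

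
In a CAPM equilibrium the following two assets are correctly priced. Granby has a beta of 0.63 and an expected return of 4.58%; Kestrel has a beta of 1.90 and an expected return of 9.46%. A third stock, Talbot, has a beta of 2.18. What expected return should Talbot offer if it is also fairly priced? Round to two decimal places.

MRP (SML slope) = (9.46% − 4.58%) / (1.90 − 0.63) = 4.88% / 1.27 = 3.8425%
R_f (intercept) = 4.58% − 0.63 × 3.8425% = 2.1592%
E(R_Talbot) = R_f + β × MRP = 2.1592% + 2.18 × 3.8425% = 10.54%

10.54%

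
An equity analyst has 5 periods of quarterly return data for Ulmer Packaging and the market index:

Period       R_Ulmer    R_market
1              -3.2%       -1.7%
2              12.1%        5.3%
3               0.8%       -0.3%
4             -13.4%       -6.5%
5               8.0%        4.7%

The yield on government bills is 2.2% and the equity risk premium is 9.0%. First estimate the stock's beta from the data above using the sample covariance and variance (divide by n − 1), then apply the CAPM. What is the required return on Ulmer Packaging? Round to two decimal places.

Mean R_i = (-3.2 + 12.1 + 0.8 − 13.4 + 8.0) / 5 = 0.8600%
Mean R_m = (-1.7 + 5.3 − 0.3 − 6.5 + 4.7) / 5 = 0.3000%
Σ(R_i − R̄_i)(R_m − R̄_m) = 192.7400  ⇒  Cov = 192.7400 / 4 = 48.1850
Σ(R_m − R̄_m)² = 94.9600  ⇒  Var(R_m) = 94.9600 / 4 = 23.7400
β = Cov / Var(R_m) = 48.1850 / 23.7400 = 2.0297
E(R) = R_f + β × MRP = 2.2% + 2.0297 × 9.0% = 20.47%

20.47%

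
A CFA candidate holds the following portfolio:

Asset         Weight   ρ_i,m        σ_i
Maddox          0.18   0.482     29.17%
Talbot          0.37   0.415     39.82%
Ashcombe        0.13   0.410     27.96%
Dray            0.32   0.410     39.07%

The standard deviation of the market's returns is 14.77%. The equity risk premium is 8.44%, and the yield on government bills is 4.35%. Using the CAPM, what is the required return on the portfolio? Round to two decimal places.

13.07%

β_Maddox = 0.482 × 29.17% / 14.77% = 0.9519
β_Talbot = 0.415 × 39.82% / 14.77% = 1.1188
β_Ashcombe = 0.410 × 27.96% / 14.77% = 0.7761
β_Dray = 0.410 × 39.07% / 14.77% = 1.0845
β_P = Σ w_i β_i = 0.18×0.9519 + 0.37×1.1188 + 0.13×0.7761 + 0.32×1.0845 = 1.0332
E(R_P) = R_f + β_P × MRP = 4.35% + 1.0332 × 8.44% = 13.07%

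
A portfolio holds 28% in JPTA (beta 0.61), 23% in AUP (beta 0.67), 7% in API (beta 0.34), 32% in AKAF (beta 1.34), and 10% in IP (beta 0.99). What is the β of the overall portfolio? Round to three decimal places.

0.877

β_P = Σ w_i β_i = 0.28×0.61 + 0.23×0.67 + 0.07×0.34 + 0.32×1.34 + 0.10×0.99 = 0.8765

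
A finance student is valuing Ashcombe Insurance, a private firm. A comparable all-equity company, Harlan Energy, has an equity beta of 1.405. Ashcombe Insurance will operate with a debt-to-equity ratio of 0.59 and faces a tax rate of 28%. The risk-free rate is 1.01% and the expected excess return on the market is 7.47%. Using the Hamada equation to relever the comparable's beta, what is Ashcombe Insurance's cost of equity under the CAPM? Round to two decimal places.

15.96%

β_L = β_U × [1 + (1 − t)(D/E)] = 1.405 × [1 + (1 − 0.28) × 0.59]
    = 1.405 × [1 + 0.72 × 0.59] = 1.405 × 1.4248 = 2.0018
E(R) = R_f + β_L × MRP = 1.01% + 2.0018 × 7.47% = 15.96%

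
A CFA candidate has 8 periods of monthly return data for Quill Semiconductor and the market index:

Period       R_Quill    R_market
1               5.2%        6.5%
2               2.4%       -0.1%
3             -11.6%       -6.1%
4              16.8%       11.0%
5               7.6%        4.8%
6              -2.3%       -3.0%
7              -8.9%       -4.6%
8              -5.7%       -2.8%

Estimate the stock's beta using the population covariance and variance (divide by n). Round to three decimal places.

Mean R_i = (5.2 + 2.4 − 11.6 + 16.8 + 7.6 − 2.3 − 8.9 − 5.7) / 8 = 0.4375%
Mean R_m = (6.5 − 0.1 − 6.1 + 11.0 + 4.8 − 3.0 − 4.6 − 2.8) / 8 = 0.7125%
Σ(R_i − R̄_i)(R_m − R̄_m) = 386.9063  ⇒  Cov = 386.9063 / 8 = 48.3633
Σ(R_m − R̄_m)² = 257.4488  ⇒  Var(R_m) = 257.4488 / 8 = 32.1811
β = Cov / Var(R_m) = 48.3633 / 32.1811 = 1.5028

1.503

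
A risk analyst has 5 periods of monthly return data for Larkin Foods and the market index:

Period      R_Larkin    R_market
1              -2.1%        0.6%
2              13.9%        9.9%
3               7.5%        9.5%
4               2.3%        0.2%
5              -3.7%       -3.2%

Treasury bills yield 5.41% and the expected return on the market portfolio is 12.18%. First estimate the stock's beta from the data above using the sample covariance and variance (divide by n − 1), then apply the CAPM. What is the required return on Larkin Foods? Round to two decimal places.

13.04%

Mean R_i = (-2.1 + 13.9 + 7.5 + 2.3 − 3.7) / 5 = 3.5800%
Mean R_m = (0.6 + 9.9 + 9.5 + 0.2 − 3.2) / 5 = 3.4000%
Σ(R_i − R̄_i)(R_m − R̄_m) = 159.0400  ⇒  Cov = 159.0400 / 4 = 39.7600
Σ(R_m − R̄_m)² = 141.1000  ⇒  Var(R_m) = 141.1000 / 4 = 35.2750
β = Cov / Var(R_m) = 39.7600 / 35.2750 = 1.1271
MRP = 12.18% − 5.41% = 6.77%
E(R) = R_f + β × MRP = 5.41% + 1.1271 × 6.77% = 13.04%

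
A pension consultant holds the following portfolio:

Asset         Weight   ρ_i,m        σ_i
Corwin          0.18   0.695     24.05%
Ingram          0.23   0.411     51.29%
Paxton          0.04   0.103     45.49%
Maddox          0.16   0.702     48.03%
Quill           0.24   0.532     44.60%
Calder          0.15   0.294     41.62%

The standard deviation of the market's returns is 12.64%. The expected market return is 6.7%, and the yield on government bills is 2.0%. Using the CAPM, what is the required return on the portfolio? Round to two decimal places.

β_Corwin = 0.695 × 24.05% / 12.64% = 1.3224
β_Ingram = 0.411 × 51.29% / 12.64% = 1.6677
β_Paxton = 0.103 × 45.49% / 12.64% = 0.3707
β_Maddox = 0.702 × 48.03% / 12.64% = 2.6675
β_Quill = 0.532 × 44.60% / 12.64% = 1.8772
β_Calder = 0.294 × 41.62% / 12.64% = 0.9681
β_P = Σ w_i β_i = 0.18×1.3224 + 0.23×1.6677 + 0.04×0.3707 + 0.16×2.6675 + 0.24×1.8772 + 0.15×0.9681 = 1.6590
MRP = 6.7% − 2.0% = 4.70%
E(R_P) = R_f + β_P × MRP = 2.0% + 1.6590 × 4.7% = 9.80%

9.80%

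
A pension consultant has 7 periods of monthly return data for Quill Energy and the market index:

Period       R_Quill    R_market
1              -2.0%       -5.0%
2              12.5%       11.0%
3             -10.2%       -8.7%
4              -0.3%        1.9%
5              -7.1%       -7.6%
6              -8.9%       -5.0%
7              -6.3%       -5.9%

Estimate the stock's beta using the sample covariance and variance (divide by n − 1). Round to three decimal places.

1.070

Mean R_i = (-2.0 + 12.5 − 10.2 − 0.3 − 7.1 − 8.9 − 6.3) / 7 = -3.1857%
Mean R_m = (-5.0 + 11.0 − 8.7 + 1.9 − 7.6 − 5.0 − 5.9) / 7 = -2.7571%
Σ(R_i − R̄_i)(R_m − R̄_m) = 309.8157  ⇒  Cov = 309.8157 / 6 = 51.6360
Σ(R_m − R̄_m)² = 289.6571  ⇒  Var(R_m) = 289.6571 / 6 = 48.2762
β = Cov / Var(R_m) = 51.6360 / 48.2762 = 1.0696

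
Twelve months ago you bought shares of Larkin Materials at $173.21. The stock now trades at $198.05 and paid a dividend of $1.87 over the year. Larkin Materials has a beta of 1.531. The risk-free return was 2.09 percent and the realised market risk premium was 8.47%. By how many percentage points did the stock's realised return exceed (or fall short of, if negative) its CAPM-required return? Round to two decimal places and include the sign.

Realised HPR = (P1 + D1 − P0) / P0 = (198.05 + 1.87 − 173.21) / 173.21 = 26.71 / 173.21 = 15.4206%
CAPM required = R_f + β·MRP = 2.09% + 1.531 × 8.47% = 15.05757%
α = realised − required = 15.4206% − 15.05757% = +0.36%

+0.36%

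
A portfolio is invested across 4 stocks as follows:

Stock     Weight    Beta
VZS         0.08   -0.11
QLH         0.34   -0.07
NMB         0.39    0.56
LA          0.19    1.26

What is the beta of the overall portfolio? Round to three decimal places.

β_P = Σ w_i β_i = 0.08×-0.11 + 0.34×-0.07 + 0.39×0.56 + 0.19×1.26 = 0.4252

0.425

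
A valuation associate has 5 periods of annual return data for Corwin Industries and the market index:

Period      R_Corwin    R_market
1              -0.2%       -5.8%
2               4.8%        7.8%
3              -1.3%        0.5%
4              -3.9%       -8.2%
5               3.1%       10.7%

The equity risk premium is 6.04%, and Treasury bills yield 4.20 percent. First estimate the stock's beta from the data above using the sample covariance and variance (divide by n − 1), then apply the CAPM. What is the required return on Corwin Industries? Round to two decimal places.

Mean R_i = (-0.2 + 4.8 − 1.3 − 3.9 + 3.1) / 5 = 0.5000%
Mean R_m = (-5.8 + 7.8 + 0.5 − 8.2 + 10.7) / 5 = 1.0000%
Σ(R_i − R̄_i)(R_m − R̄_m) = 100.6000  ⇒  Cov = 100.6000 / 4 = 25.1500
Σ(R_m − R̄_m)² = 271.4600  ⇒  Var(R_m) = 271.4600 / 4 = 67.8650
β = Cov / Var(R_m) = 25.1500 / 67.8650 = 0.3706
E(R) = R_f + β × MRP = 4.20% + 0.3706 × 6.04% = 6.44%

6.44%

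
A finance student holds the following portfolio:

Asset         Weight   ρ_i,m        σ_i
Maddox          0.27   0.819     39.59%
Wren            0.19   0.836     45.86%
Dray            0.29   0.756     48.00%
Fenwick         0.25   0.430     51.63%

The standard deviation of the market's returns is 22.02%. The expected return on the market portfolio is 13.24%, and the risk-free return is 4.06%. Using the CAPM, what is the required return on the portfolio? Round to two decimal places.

β_Maddox = 0.819 × 39.59% / 22.02% = 1.4725
β_Wren = 0.836 × 45.86% / 22.02% = 1.7411
β_Dray = 0.756 × 48.00% / 22.02% = 1.6480
β_Fenwick = 0.430 × 51.63% / 22.02% = 1.0082
β_P = Σ w_i β_i = 0.27×1.4725 + 0.19×1.7411 + 0.29×1.6480 + 0.25×1.0082 = 1.4584
MRP = 13.24% − 4.06% = 9.18%
E(R_P) = R_f + β_P × MRP = 4.06% + 1.4584 × 9.18% = 17.45%

17.45%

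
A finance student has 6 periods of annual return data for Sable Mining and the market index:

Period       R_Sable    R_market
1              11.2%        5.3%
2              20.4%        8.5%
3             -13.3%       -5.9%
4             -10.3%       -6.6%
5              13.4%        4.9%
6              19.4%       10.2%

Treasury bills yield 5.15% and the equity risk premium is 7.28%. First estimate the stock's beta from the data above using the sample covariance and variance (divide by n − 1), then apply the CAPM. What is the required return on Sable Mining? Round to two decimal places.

Mean R_i = (11.2 + 20.4 − 13.3 − 10.3 + 13.4 + 19.4) / 6 = 6.8000%
Mean R_m = (5.3 + 8.5 − 5.9 − 6.6 + 4.9 + 10.2) / 6 = 2.7333%
Σ(R_i − R̄_i)(R_m − R̄_m) = 531.2300  ⇒  Cov = 531.2300 / 5 = 106.2460
Σ(R_m − R̄_m)² = 261.9333  ⇒  Var(R_m) = 261.9333 / 5 = 52.3867
β = Cov / Var(R_m) = 106.2460 / 52.3867 = 2.0281
E(R) = R_f + β × MRP = 5.15% + 2.0281 × 7.28% = 19.91%

19.91%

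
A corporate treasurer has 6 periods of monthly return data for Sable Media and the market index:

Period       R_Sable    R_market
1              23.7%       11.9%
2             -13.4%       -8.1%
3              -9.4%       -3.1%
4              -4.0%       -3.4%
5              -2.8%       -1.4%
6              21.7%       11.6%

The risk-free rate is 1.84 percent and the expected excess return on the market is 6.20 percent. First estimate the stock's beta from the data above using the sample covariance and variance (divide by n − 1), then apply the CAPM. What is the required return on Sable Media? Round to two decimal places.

Mean R_i = (23.7 − 13.4 − 9.4 − 4.0 − 2.8 + 21.7) / 6 = 2.6333%
Mean R_m = (11.9 − 8.1 − 3.1 − 3.4 − 1.4 + 11.6) / 6 = 1.2500%
Σ(R_i − R̄_i)(R_m − R̄_m) = 669.2000  ⇒  Cov = 669.2000 / 5 = 133.8400
Σ(R_m − R̄_m)² = 355.5350  ⇒  Var(R_m) = 355.5350 / 5 = 71.1070
β = Cov / Var(R_m) = 133.8400 / 71.1070 = 1.8822
E(R) = R_f + β × MRP = 1.84% + 1.8822 × 6.20% = 13.51%

13.51%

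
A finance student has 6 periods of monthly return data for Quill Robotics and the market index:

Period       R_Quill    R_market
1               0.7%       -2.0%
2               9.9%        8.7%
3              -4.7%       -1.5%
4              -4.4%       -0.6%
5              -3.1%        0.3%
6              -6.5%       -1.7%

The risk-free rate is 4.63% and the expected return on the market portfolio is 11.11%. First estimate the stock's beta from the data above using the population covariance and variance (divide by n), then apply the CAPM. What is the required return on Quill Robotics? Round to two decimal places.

13.07%

Mean R_i = (0.7 + 9.9 − 4.7 − 4.4 − 3.1 − 6.5) / 6 = -1.3500%
Mean R_m = (-2.0 + 8.7 − 1.5 − 0.6 + 0.3 − 1.7) / 6 = 0.5333%
Σ(R_i − R̄_i)(R_m − R̄_m) = 108.8600  ⇒  Cov = 108.8600 / 6 = 18.1433
Σ(R_m − R̄_m)² = 83.5733  ⇒  Var(R_m) = 83.5733 / 6 = 13.9289
β = Cov / Var(R_m) = 18.1433 / 13.9289 = 1.3026
MRP = 11.11% − 4.63% = 6.48%
E(R) = R_f + β × MRP = 4.63% + 1.3026 × 6.48% = 13.07%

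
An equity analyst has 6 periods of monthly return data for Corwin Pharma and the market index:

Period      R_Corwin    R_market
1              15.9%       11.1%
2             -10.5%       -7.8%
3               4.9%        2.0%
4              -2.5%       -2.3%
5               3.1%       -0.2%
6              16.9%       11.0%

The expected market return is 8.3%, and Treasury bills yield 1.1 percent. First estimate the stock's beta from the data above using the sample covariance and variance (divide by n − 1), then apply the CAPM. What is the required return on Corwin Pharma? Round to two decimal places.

Mean R_i = (15.9 − 10.5 + 4.9 − 2.5 + 3.1 + 16.9) / 6 = 4.6333%
Mean R_m = (11.1 − 7.8 + 2.0 − 2.3 − 0.2 + 11.0) / 6 = 2.3000%
Σ(R_i − R̄_i)(R_m − R̄_m) = 395.2800  ⇒  Cov = 395.2800 / 5 = 79.0560
Σ(R_m − R̄_m)² = 282.6400  ⇒  Var(R_m) = 282.6400 / 5 = 56.5280
β = Cov / Var(R_m) = 79.0560 / 56.5280 = 1.3985
MRP = 8.3% − 1.1% = 7.20%
E(R) = R_f + β × MRP = 1.1% + 1.3985 × 7.2% = 11.17%

11.17%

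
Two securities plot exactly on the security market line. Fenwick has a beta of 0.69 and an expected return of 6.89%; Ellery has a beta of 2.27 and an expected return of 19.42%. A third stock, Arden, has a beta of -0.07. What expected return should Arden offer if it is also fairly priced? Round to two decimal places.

0.86%

MRP (SML slope) = (19.42% − 6.89%) / (2.27 − 0.69) = 12.53% / 1.58 = 7.9304%
R_f (intercept) = 6.89% − 0.69 × 7.9304% = 1.4180%
E(R_Arden) = R_f + β × MRP = 1.4180% + -0.07 × 7.9304% = 0.86%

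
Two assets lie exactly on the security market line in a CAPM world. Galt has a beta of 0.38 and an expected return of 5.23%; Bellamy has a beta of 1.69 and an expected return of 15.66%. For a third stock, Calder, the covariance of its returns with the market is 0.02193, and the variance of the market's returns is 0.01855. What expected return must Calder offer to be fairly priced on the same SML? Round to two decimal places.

MRP = (15.66% − 5.23%) / (1.69 − 0.38) = 7.9618%
R_f = 5.23% − 0.38 × 7.9618% = 2.2045%
β_Calder = Cov / Var(R_m) = 0.02193 / 0.01855 = 1.1822
E(R_Calder) = R_f + β × MRP = 2.2045% + 1.1822 × 7.9618% = 11.62%

11.62%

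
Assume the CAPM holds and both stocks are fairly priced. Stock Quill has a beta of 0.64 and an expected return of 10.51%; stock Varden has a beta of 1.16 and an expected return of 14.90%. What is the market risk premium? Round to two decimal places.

8.44%

Both satisfy E(R) = R_f + β·MRP, so the slope of the SML is
MRP = (14.90% − 10.51%) / (1.16 − 0.64) = 4.39% / 0.52 = 8.4423%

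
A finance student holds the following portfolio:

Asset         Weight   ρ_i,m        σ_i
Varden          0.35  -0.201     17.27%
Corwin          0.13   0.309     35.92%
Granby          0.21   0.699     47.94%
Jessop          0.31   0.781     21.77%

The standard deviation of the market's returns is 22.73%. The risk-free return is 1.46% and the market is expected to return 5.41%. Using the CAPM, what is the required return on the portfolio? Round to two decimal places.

β_Varden = -0.201 × 17.27% / 22.73% = -0.1527
β_Corwin = 0.309 × 35.92% / 22.73% = 0.4883
β_Granby = 0.699 × 47.94% / 22.73% = 1.4743
β_Jessop = 0.781 × 21.77% / 22.73% = 0.7480
β_P = Σ w_i β_i = 0.35×-0.1527 + 0.13×0.4883 + 0.21×1.4743 + 0.31×0.7480 = 0.5515
MRP = 5.41% − 1.46% = 3.95%
E(R_P) = R_f + β_P × MRP = 1.46% + 0.5515 × 3.95% = 3.64%

3.64%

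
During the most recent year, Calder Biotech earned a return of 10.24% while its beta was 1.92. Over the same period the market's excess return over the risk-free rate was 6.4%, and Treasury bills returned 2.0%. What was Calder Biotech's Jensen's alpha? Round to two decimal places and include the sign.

CAPM benchmark = R_f + β(R_m − R_f) = 2.0% + 1.92 × 6.4% = 14.2880%
α = actual − benchmark = 10.24% − 14.2880% = -4.05%

-4.05%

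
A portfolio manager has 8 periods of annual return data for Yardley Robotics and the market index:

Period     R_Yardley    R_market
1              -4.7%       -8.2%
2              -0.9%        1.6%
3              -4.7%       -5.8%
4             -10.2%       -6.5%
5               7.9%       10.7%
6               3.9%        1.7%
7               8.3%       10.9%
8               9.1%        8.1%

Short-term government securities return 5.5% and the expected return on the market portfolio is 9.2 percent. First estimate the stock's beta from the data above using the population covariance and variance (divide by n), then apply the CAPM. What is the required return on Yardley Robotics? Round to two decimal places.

8.72%

Mean R_i = (-4.7 − 0.9 − 4.7 − 10.2 + 7.9 + 3.9 + 8.3 + 9.1) / 8 = 1.0875%
Mean R_m = (-8.2 + 1.6 − 5.8 − 6.5 + 10.7 + 1.7 + 10.9 + 8.1) / 8 = 1.5625%
Σ(R_i − R̄_i)(R_m − R̄_m) = 372.4063  ⇒  Cov = 372.4063 / 8 = 46.5508
Σ(R_m − R̄_m)² = 427.9588  ⇒  Var(R_m) = 427.9588 / 8 = 53.4949
β = Cov / Var(R_m) = 46.5508 / 53.4949 = 0.8702
MRP = 9.2% − 5.5% = 3.70%
E(R) = R_f + β × MRP = 5.5% + 0.8702 × 3.7% = 8.72%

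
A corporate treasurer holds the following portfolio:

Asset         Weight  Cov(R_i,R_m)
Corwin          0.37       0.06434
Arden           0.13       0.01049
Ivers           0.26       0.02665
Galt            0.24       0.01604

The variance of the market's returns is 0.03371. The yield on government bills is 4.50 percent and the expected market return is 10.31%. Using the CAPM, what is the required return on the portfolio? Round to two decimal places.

β_Corwin = 0.06434 / 0.03371 = 1.9086
β_Arden = 0.01049 / 0.03371 = 0.3112
β_Ivers = 0.02665 / 0.03371 = 0.7906
β_Galt = 0.01604 / 0.03371 = 0.4758
β_P = Σ w_i β_i = 0.37×1.9086 + 0.13×0.3112 + 0.26×0.7906 + 0.24×0.4758 = 1.0664
MRP = 10.31% − 4.50% = 5.81%
E(R_P) = R_f + β_P × MRP = 4.50% + 1.0664 × 5.81% = 10.70%

10.70%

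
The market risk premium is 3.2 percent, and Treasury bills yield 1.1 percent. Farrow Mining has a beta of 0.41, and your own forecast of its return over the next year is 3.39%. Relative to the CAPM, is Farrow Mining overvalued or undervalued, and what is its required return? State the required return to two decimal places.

Required return = R_f + β·MRP = 1.1% + 0.41 × 3.2% = 2.41%
Forecast 3.39% > required 2.41% → the stock plots above the SML → undervalued.

Undervalued; required return 2.41%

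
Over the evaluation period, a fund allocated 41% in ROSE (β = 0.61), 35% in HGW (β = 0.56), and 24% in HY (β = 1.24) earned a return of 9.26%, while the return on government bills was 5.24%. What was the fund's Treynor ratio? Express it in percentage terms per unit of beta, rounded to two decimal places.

5.41%

β_P = 0.41×0.61 + 0.35×0.56 + 0.24×1.24 = 0.7437
Treynor = (R_P − R_f) / β_P = (9.26% − 5.24%) / 0.7437 = 4.02% / 0.7437 = 5.41%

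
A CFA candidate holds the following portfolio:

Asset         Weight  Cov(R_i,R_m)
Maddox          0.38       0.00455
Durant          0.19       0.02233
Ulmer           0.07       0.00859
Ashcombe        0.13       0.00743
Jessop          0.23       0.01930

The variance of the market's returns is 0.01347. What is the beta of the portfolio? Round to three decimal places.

0.889

β_Maddox = 0.00455 / 0.01347 = 0.3378
β_Durant = 0.02233 / 0.01347 = 1.6578
β_Ulmer = 0.00859 / 0.01347 = 0.6377
β_Ashcombe = 0.00743 / 0.01347 = 0.5516
β_Jessop = 0.01930 / 0.01347 = 1.4328
β_P = Σ w_i β_i = 0.38×0.3378 + 0.19×1.6578 + 0.07×0.6377 + 0.13×0.5516 + 0.23×1.4328 = 0.8892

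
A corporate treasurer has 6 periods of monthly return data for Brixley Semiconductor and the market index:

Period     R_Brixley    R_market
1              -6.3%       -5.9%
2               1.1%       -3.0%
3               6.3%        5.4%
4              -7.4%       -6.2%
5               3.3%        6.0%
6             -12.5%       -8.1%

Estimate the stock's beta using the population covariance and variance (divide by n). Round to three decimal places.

1.077

Mean R_i = (-6.3 + 1.1 + 6.3 − 7.4 + 3.3 − 12.5) / 6 = -2.5833%
Mean R_m = (-5.9 − 3.0 + 5.4 − 6.2 + 6.0 − 8.1) / 6 = -1.9667%
Σ(R_i − R̄_i)(R_m − R̄_m) = 204.3367  ⇒  Cov = 204.3367 / 6 = 34.0561
Σ(R_m − R̄_m)² = 189.8133  ⇒  Var(R_m) = 189.8133 / 6 = 31.6356
β = Cov / Var(R_m) = 34.0561 / 31.6356 = 1.0765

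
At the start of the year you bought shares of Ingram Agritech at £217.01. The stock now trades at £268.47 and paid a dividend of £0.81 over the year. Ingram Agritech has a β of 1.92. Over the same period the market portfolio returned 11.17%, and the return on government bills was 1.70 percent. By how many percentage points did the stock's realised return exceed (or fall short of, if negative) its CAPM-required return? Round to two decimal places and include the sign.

+4.20%

Realised HPR = (P1 + D1 − P0) / P0 = (268.47 + 0.81 − 217.01) / 217.01 = 52.27 / 217.01 = 24.0864%
MRP = 11.17% − 1.70% = 9.47%
CAPM required = R_f + β·MRP = 1.70% + 1.92 × 9.47% = 19.8824%
α = realised − required = 24.0864% − 19.8824% = +4.20%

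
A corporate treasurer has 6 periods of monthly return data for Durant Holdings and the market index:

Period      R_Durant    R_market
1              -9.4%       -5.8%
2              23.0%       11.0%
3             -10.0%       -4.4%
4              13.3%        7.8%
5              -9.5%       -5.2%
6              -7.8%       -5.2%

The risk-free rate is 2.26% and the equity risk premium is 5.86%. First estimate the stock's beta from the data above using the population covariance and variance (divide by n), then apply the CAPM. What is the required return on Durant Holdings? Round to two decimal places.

Mean R_i = (-9.4 + 23.0 − 10.0 + 13.3 − 9.5 − 7.8) / 6 = -0.0667%
Mean R_m = (-5.8 + 11.0 − 4.4 + 7.8 − 5.2 − 5.2) / 6 = -0.3000%
Σ(R_i − R̄_i)(R_m − R̄_m) = 545.1000  ⇒  Cov = 545.1000 / 6 = 90.8500
Σ(R_m − R̄_m)² = 288.3800  ⇒  Var(R_m) = 288.3800 / 6 = 48.0633
β = Cov / Var(R_m) = 90.8500 / 48.0633 = 1.8902
E(R) = R_f + β × MRP = 2.26% + 1.8902 × 5.86% = 13.34%

13.34%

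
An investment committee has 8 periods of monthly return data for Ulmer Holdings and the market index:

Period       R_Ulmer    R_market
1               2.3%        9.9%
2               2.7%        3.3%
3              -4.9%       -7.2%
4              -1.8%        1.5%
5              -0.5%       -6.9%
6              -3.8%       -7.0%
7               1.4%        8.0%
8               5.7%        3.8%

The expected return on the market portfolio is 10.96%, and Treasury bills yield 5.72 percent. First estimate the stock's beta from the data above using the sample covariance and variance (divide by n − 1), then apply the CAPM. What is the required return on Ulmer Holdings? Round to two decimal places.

Mean R_i = (2.3 + 2.7 − 4.9 − 1.8 − 0.5 − 3.8 + 1.4 + 5.7) / 8 = 0.1375%
Mean R_m = (9.9 + 3.3 − 7.2 + 1.5 − 6.9 − 7.0 + 8.0 + 3.8) / 8 = 0.6750%
Σ(R_i − R̄_i)(R_m − R̄_m) = 126.4275  ⇒  Cov = 126.4275 / 7 = 18.0611
Σ(R_m − R̄_m)² = 334.3950  ⇒  Var(R_m) = 334.3950 / 7 = 47.7707
β = Cov / Var(R_m) = 18.0611 / 47.7707 = 0.3781
MRP = 10.96% − 5.72% = 5.24%
E(R) = R_f + β × MRP = 5.72% + 0.3781 × 5.24% = 7.70%

7.70%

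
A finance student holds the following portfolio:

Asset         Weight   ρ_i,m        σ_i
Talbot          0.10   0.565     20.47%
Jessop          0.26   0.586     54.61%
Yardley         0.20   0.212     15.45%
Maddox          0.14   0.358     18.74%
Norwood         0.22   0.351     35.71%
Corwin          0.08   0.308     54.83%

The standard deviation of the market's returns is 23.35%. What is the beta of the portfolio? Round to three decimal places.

0.650

β_Talbot = 0.565 × 20.47% / 23.35% = 0.4953
β_Jessop = 0.586 × 54.61% / 23.35% = 1.3705
β_Yardley = 0.212 × 15.45% / 23.35% = 0.1403
β_Maddox = 0.358 × 18.74% / 23.35% = 0.2873
β_Norwood = 0.351 × 35.71% / 23.35% = 0.5368
β_Corwin = 0.308 × 54.83% / 23.35% = 0.7232
β_P = Σ w_i β_i = 0.10×0.4953 + 0.26×1.3705 + 0.20×0.1403 + 0.14×0.2873 + 0.22×0.5368 + 0.08×0.7232 = 0.6501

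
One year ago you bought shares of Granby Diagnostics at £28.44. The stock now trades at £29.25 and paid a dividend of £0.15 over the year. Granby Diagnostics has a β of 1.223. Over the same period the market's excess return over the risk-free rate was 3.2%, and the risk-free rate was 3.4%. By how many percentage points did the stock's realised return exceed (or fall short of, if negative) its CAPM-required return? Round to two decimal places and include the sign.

-3.94%

Realised HPR = (P1 + D1 − P0) / P0 = (29.25 + 0.15 − 28.44) / 28.44 = 0.96 / 28.44 = 3.3755%
CAPM required = R_f + β·MRP = 3.4% + 1.223 × 3.2% = 7.3136%
α = realised − required = 3.3755% − 7.3136% = -3.94%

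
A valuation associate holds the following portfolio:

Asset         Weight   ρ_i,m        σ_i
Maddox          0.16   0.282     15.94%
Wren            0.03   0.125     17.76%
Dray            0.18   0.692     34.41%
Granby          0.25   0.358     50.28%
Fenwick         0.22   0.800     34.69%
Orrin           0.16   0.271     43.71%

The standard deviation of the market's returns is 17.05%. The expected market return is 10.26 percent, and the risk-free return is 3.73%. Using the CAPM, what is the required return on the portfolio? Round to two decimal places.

β_Maddox = 0.282 × 15.94% / 17.05% = 0.2636
β_Wren = 0.125 × 17.76% / 17.05% = 0.1302
β_Dray = 0.692 × 34.41% / 17.05% = 1.3966
β_Granby = 0.358 × 50.28% / 17.05% = 1.0557
β_Fenwick = 0.800 × 34.69% / 17.05% = 1.6277
β_Orrin = 0.271 × 43.71% / 17.05% = 0.6947
β_P = Σ w_i β_i = 0.16×0.2636 + 0.03×0.1302 + 0.18×1.3966 + 0.25×1.0557 + 0.22×1.6277 + 0.16×0.6947 = 1.0306
MRP = 10.26% − 3.73% = 6.53%
E(R_P) = R_f + β_P × MRP = 3.73% + 1.0306 × 6.53% = 10.46%

10.46%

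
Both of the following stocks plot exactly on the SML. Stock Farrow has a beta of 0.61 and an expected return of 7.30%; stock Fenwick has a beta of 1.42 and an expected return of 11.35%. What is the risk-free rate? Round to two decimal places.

Both satisfy E(R) = R_f + β·MRP, so the slope of the SML is
MRP = (11.35% − 7.30%) / (1.42 − 0.61) = 4.05% / 0.81 = 5.0000%
R_f = E(R_Farrow) − β_Farrow·MRP = 7.30% − 0.61 × 5.0000% = 4.2500%

4.25%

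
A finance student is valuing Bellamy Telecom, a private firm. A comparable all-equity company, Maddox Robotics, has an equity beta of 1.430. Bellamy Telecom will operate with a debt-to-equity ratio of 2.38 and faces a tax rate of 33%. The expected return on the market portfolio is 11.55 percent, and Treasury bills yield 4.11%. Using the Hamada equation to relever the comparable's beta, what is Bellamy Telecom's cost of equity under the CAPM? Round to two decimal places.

31.71%

β_L = β_U × [1 + (1 − t)(D/E)] = 1.430 × [1 + (1 − 0.33) × 2.38]
    = 1.430 × [1 + 0.67 × 2.38] = 1.430 × 2.5946 = 3.7103
MRP = 11.55% − 4.11% = 7.44%
E(R) = R_f + β_L × MRP = 4.11% + 3.7103 × 7.44% = 31.71%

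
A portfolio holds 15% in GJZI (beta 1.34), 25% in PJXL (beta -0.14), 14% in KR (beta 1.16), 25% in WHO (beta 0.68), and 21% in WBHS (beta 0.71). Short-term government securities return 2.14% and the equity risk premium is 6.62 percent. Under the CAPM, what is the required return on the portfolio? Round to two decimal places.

β_P = Σ w_i β_i = 0.15×1.34 + 0.25×-0.14 + 0.14×1.16 + 0.25×0.68 + 0.21×0.71 = 0.6475
E(R_P) = R_f + β_P × MRP = 2.14% + 0.6475 × 6.62% = 6.43%

6.43%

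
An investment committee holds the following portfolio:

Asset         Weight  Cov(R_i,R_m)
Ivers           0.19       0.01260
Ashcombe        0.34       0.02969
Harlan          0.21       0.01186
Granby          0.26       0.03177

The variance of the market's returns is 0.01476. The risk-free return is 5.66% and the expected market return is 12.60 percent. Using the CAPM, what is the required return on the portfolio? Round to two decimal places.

16.59%

β_Ivers = 0.01260 / 0.01476 = 0.8537
β_Ashcombe = 0.02969 / 0.01476 = 2.0115
β_Harlan = 0.01186 / 0.01476 = 0.8035
β_Granby = 0.03177 / 0.01476 = 2.1524
β_P = Σ w_i β_i = 0.19×0.8537 + 0.34×2.0115 + 0.21×0.8035 + 0.26×2.1524 = 1.5745
MRP = 12.60% − 5.66% = 6.94%
E(R_P) = R_f + β_P × MRP = 5.66% + 1.5745 × 6.94% = 16.59%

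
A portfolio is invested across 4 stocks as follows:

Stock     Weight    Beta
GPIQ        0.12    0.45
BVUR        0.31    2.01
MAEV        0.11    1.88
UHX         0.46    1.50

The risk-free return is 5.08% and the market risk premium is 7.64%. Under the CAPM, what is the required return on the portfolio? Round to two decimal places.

β_P = Σ w_i β_i = 0.12×0.45 + 0.31×2.01 + 0.11×1.88 + 0.46×1.50 = 1.5739
E(R_P) = R_f + β_P × MRP = 5.08% + 1.5739 × 7.64% = 17.10%

17.10%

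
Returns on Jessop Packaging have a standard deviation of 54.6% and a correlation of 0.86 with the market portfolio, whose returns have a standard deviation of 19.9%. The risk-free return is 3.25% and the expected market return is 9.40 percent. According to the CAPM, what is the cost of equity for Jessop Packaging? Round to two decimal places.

β = ρ × σ_i / σ_m = 0.86 × 54.6% / 19.9% = 2.3596
MRP = 9.40% − 3.25% = 6.15%
E(R) = 3.25% + 2.3596 × 6.15% = 17.76%

17.76%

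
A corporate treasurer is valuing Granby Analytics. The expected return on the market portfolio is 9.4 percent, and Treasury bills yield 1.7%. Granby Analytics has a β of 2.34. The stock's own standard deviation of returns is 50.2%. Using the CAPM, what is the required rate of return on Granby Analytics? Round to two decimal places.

19.72%

Market risk premium = E(R_m) − R_f = 9.4% − 1.7% = 7.70%
E(R) = R_f + β × MRP = 1.7% + 2.34 × 7.7% = 19.72%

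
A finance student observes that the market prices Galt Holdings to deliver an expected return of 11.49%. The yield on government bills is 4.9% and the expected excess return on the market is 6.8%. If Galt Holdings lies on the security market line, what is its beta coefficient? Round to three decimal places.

β = (E(R) − R_f) / MRP = (11.49% − 4.9%) / 6.8% = 6.59% / 6.8% = 0.969

0.969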